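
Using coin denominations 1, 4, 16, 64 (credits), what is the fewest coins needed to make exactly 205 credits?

7

Use the largest denomination that fits, subtract, and repeat.
205 − 3×64→13 − 3×4→1 − 1×1→0
Total coins = 3 + 3 + 1 = 7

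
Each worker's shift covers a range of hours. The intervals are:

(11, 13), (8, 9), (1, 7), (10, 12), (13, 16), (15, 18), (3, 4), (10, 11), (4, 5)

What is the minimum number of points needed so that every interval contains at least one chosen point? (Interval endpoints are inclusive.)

4

Sort by right endpoint; whenever an interval is uncovered, place a point at its right end.
Sorted: [3,4] [4,5] [1,7] [8,9] [10,11] [10,12] [11,13] [13,16] [15,18]
{[3,4],[4,5],[1,7]} hit by 4; {[8,9]} hit by 9; {[10,11],[10,12],[11,13]} hit by 11; {[13,16],[15,18]} hit by 16.
Points: 4, 9, 11, 16 (4 total).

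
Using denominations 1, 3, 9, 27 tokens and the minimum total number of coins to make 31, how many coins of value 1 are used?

31 = 1×27 + 1×3 + 1×1
Count of 1: 1

1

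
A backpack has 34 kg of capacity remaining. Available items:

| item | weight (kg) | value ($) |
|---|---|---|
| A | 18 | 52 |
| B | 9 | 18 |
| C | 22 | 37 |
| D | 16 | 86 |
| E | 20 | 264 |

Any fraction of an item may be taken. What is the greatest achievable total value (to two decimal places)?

Greedy by value/weight ratio, highest first.
Ratios (sorted): E 13.20, D 5.38, A 2.89, B 2.00, C 1.68
take E (20 @ 264); take 14/16 of D → 75.25. Capacity used 34/34.
Total value = 339.25

339.25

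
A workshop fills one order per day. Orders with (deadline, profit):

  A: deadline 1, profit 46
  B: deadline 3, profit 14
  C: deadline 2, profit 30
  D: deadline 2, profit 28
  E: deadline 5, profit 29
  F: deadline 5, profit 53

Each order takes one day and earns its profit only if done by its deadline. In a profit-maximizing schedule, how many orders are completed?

5

Sort by profit descending; place each in the latest free slot ≤ its deadline.
Profit order: F=53 A=46 C=30 E=29 D=28 B=14
Assign: F→slot 5, A→slot 1, C→slot 2, E→slot 4, D skipped, B→slot 3.
Slots: [1:A] [2:C] [3:B] [4:E] [5:F]
5 of 6 scheduled.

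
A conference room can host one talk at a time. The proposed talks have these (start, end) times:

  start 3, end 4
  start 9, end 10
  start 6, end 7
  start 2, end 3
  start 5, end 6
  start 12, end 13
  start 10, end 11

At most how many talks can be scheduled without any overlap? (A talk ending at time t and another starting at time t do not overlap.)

Greedy by earliest finish: after sorting by end time, pick each interval compatible with the last pick.
By end time: (2,3), (3,4), (5,6), (6,7), (9,10), (10,11), (12,13).
Pick (2,3); next start ≥ 3 → (3,4); next start ≥ 4 → (5,6); next start ≥ 6 → (6,7); next start ≥ 7 → (9,10); next start ≥ 10 → (10,11); next start ≥ 11 → (12,13).
Selected 7 talks.

7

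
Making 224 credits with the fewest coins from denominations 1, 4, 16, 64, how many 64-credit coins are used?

224 − 3×64→32 − 2×16→0
Count of 64: 3

3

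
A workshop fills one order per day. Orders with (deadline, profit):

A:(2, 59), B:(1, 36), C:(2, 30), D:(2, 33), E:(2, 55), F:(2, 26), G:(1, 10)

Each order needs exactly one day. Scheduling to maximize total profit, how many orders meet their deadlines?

2

Take jobs in profit order; each goes to the latest open slot no later than its deadline.
Profit order: A=59 E=55 B=36 D=33 C=30 F=26 G=10
Assign: A→slot 2, E→slot 1, B skipped, D skipped, C skipped, F skipped, G skipped.
Slots: [1:E] [2:A]
2 of 7 scheduled.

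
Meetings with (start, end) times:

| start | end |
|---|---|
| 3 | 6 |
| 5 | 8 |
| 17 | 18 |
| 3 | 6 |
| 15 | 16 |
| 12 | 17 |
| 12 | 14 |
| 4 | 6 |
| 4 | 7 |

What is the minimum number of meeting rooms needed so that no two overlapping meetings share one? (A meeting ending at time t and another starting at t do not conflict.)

Count concurrent intervals with a sweep; the peak is the room count.
starts: [3, 3, 4, 4, 5, 12, 12, 15, 17]
ends:   [6, 6, 6, 7, 8, 14, 16, 17, 18]
s3→1 s3→2 s4→3 s4→4 s5→5  — peak 5.

5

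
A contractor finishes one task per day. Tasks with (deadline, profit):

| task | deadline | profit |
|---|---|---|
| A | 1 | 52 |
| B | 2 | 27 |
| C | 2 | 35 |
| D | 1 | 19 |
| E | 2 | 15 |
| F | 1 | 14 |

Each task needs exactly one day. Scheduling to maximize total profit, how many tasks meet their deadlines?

2

Profit order: A=52 C=35 B=27 D=19 E=15 F=14
Assign: A→slot 1, C→slot 2, B skipped, D skipped, E skipped, F skipped.
Slots: [1:A] [2:C]
2 of 6 scheduled.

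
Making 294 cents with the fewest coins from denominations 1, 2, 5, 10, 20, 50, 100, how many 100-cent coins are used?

294 = 2×100 + 1×50 + 2×20 + 2×2
Count of 100: 2

2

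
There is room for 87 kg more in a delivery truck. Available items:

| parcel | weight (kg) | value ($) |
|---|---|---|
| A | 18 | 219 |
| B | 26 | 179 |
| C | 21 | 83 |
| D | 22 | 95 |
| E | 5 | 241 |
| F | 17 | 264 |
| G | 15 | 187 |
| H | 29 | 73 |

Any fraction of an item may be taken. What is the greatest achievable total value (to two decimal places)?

Order: E (241/5=48.20) > F (264/17=15.53) > G (187/15=12.47) > A (219/18=12.17) > B (179/26=6.88) > D (95/22=4.32) > C (83/21=3.95) > H (73/29=2.52)
Fill: take E (5 @ 241) → take F (17 @ 264) → take G (15 @ 187) → take A (18 @ 219) → take B (26 @ 179) → take 6/22 of D → 25.91; 87/87 used.
Total value = 1115.91

1115.91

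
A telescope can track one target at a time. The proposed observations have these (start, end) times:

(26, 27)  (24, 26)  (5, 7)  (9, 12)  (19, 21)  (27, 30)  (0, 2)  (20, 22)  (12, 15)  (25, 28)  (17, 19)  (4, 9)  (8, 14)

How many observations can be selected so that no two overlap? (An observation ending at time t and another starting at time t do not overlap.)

9

Sort by end time and greedily take each interval whose start is ≥ the last chosen end.
Sorted by end: (0,2)  (5,7)  (4,9)  (9,12)  (8,14)  (12,15)  (17,19)  (19,21)  (20,22)  (24,26)  (26,27)  (25,28)  (27,30)
take (0,2); take (5,7); take (9,12); take (12,15); take (17,19); take (19,21); take (24,26); take (26,27); take (27,30).
Selected 9 observations.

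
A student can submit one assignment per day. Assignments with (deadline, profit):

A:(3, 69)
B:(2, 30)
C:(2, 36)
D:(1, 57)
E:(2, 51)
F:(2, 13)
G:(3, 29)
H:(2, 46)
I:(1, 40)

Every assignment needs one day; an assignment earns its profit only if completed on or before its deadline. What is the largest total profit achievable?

177

Profit order: A=69 D=57 E=51 H=46 I=40 C=36 B=30 G=29 F=13
Assign: A→slot 3, D→slot 1, E→slot 2, H skipped, I skipped, C skipped, B skipped, G skipped, F skipped.
Slots: [1:D] [2:E] [3:A]
Profit = 57 + 51 + 69 = 177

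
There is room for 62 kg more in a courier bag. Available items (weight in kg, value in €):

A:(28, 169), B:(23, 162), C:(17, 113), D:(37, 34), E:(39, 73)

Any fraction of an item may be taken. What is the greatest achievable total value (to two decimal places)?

Greedy by value/weight ratio, highest first.
Ratios (sorted): B 7.04, C 6.65, A 6.04, E 1.87, D 0.92
take B (23 @ 162); take C (17 @ 113); take 22/28 of A → 132.79. Capacity used 62/62.
Total value = 407.79

407.79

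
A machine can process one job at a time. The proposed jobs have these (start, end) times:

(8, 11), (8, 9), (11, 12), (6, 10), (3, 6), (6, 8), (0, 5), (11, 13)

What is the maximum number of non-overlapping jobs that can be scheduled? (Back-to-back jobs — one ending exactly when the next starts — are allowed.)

Sorted by end: (0,5)  (3,6)  (6,8)  (8,9)  (6,10)  (8,11)  (11,12)  (11,13)
take (0,5); skip (3,6); take (6,8); take (8,9); take (11,12).
Selected 4 jobs.

4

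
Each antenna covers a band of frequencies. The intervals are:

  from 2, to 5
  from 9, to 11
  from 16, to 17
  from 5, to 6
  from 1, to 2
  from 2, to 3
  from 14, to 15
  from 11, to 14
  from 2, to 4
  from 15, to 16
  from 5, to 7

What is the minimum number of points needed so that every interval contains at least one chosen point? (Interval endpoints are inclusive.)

5

Process intervals by earliest right end; each time one isn't hit yet, stab at its right endpoint.
By right end: [1,2]  [2,3]  [2,4]  [2,5]  [5,6]  [5,7]  [9,11]  [11,14]  [14,15]  [15,16]  [16,17]
[1,2] uncovered → point at 2; [5,6] uncovered → point at 6; [9,11] uncovered → point at 11; [14,15] uncovered → point at 15; [16,17] uncovered → point at 17.
Points: 2, 6, 11, 15, 17 (5 total).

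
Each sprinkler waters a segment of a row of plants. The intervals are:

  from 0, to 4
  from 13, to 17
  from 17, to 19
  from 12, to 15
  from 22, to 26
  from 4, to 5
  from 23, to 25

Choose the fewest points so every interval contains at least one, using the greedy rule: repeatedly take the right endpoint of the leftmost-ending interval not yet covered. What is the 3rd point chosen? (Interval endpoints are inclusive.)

Sort by right endpoint; whenever an interval is uncovered, place a point at its right end.
Sorted: [0,4] [4,5] [12,15] [13,17] [17,19] [23,25] [22,26]
{[0,4],[4,5]} hit by 4; {[12,15],[13,17]} hit by 15; {[17,19]} hit by 19; {[23,25],[22,26]} hit by 25.
Points: 4, 15, 19, 25 (4 total).

19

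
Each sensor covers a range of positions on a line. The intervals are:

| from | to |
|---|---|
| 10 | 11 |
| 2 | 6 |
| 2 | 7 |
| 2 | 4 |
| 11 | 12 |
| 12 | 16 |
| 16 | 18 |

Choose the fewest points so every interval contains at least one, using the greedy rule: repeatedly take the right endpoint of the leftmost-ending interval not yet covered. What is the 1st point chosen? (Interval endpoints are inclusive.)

4

Sorted: [2,4] [2,6] [2,7] [10,11] [11,12] [12,16] [16,18]
{[2,4],[2,6],[2,7]} hit by 4; {[10,11],[11,12]} hit by 11; {[12,16],[16,18]} hit by 16.
Points: 4, 11, 16 (3 total).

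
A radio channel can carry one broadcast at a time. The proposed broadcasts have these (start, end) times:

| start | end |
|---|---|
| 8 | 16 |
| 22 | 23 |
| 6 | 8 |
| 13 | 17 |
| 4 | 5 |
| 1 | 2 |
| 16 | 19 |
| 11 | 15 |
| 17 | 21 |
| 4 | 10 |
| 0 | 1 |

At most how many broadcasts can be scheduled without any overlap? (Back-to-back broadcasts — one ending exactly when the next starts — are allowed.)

Sorted by end: (0,1)  (1,2)  (4,5)  (6,8)  (4,10)  (11,15)  (8,16)  (13,17)  (16,19)  (17,21)  (22,23)
take (0,1); take (1,2); take (4,5); take (6,8); skip (4,10); take (11,15); take (16,19); take (22,23).
Selected 7 broadcasts.

7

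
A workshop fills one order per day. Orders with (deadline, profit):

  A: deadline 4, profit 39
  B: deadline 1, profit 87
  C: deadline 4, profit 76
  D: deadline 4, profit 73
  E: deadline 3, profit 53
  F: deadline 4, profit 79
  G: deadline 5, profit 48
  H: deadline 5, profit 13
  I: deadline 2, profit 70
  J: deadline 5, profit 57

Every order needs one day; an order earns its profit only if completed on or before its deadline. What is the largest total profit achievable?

372

Sort by profit descending; place each in the latest free slot ≤ its deadline.
Profit order: B=87 F=79 C=76 D=73 I=70 J=57 E=53 G=48 A=39 H=13
Assign: B→slot 1, F→slot 4, C→slot 3, D→slot 2, I skipped, J→slot 5, E skipped, G skipped, A skipped, H skipped.
Slots: [1:B] [2:D] [3:C] [4:F] [5:J]
Profit = 87 + 73 + 76 + 79 + 57 = 372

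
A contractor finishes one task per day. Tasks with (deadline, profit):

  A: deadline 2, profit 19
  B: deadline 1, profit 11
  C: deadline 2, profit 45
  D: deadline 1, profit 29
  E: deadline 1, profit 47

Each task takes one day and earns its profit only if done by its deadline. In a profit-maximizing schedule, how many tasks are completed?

By profit: E(d1,47), C(d2,45), D(d1,29), A(d2,19), B(d1,11)
E→slot 1; C→slot 2; D skipped; A skipped; B skipped.
2 of 5 scheduled.

2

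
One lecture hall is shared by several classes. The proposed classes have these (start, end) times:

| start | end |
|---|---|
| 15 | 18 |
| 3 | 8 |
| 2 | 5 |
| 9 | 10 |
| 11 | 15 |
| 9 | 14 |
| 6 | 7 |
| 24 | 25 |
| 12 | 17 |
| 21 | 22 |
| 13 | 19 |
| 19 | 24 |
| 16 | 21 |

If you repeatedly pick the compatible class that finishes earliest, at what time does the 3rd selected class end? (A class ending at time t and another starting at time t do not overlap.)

Greedy by earliest finish: after sorting by end time, pick each interval compatible with the last pick.
By end time: (2,5), (6,7), (3,8), (9,10), (9,14), (11,15), (12,17), (15,18), (13,19), (16,21), (21,22), (19,24), (24,25).
Pick (2,5); next start ≥ 5 → (6,7); next start ≥ 7 → (9,10); next start ≥ 10 → (11,15); next start ≥ 15 → (15,18); next start ≥ 18 → (21,22); next start ≥ 22 → (24,25).
Selected: (2,5) (6,7) (9,10) (11,15) (15,18) (21,22) (24,25)

10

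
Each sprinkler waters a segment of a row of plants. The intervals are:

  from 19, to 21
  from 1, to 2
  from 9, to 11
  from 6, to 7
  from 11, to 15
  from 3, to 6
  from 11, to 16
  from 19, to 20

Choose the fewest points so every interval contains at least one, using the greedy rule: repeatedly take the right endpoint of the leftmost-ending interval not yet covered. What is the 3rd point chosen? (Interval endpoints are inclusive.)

Process intervals by earliest right end; each time one isn't hit yet, stab at its right endpoint.
By right end: [1,2]  [3,6]  [6,7]  [9,11]  [11,15]  [11,16]  [19,20]  [19,21]
[1,2] uncovered → point at 2; [3,6] uncovered → point at 6; [9,11] uncovered → point at 11; [19,20] uncovered → point at 20.
Points: 2, 6, 11, 20 (4 total).

11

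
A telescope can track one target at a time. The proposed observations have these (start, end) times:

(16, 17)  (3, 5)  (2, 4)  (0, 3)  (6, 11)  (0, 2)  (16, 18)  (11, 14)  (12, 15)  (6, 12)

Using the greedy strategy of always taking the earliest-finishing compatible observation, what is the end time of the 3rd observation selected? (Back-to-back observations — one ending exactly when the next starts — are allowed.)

11

Sorted by end: (0,2)  (0,3)  (2,4)  (3,5)  (6,11)  (6,12)  (11,14)  (12,15)  (16,17)  (16,18)
take (0,2); take (2,4); skip (3,5); take (6,11); take (11,14); skip (12,15); take (16,17); skip (16,18).
Selected: (0,2) (2,4) (6,11) (11,14) (16,17)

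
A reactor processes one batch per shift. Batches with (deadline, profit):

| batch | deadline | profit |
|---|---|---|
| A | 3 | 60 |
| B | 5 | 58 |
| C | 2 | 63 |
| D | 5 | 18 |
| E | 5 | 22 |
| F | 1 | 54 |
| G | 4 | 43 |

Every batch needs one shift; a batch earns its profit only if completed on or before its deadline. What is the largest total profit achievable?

Sort by profit descending; place each in the latest free slot ≤ its deadline.
Profit order: C=63 A=60 B=58 F=54 G=43 E=22 D=18
Assign: C→slot 2, A→slot 3, B→slot 5, F→slot 1, G→slot 4, E skipped, D skipped.
Slots: [1:F] [2:C] [3:A] [4:G] [5:B]
Profit = 54 + 63 + 60 + 43 + 58 = 278

278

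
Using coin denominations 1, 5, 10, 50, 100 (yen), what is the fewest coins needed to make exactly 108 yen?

5

Use the largest denomination that fits, subtract, and repeat.
108 = 1×100 + 1×5 + 3×1
Total coins = 1 + 1 + 3 = 5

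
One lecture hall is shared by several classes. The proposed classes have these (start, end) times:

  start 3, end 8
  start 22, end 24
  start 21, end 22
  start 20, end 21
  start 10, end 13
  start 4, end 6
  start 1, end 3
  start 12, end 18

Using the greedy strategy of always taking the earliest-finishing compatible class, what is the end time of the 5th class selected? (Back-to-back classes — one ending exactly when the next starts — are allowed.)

22

By end time: (1,3), (4,6), (3,8), (10,13), (12,18), (20,21), (21,22), (22,24).
Pick (1,3); next start ≥ 3 → (4,6); next start ≥ 6 → (10,13); next start ≥ 13 → (20,21); next start ≥ 21 → (21,22); next start ≥ 22 → (22,24).
Selected: (1,3) (4,6) (10,13) (20,21) (21,22) (22,24)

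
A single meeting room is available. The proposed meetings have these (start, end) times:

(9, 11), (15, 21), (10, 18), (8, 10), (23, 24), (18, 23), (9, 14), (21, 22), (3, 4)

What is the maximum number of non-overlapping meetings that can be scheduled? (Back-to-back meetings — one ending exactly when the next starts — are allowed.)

5

Sorted by end: (3,4)  (8,10)  (9,11)  (9,14)  (10,18)  (15,21)  (21,22)  (18,23)  (23,24)
take (3,4); take (8,10); take (10,18); skip (15,21); take (21,22); take (23,24).
Selected 5 meetings.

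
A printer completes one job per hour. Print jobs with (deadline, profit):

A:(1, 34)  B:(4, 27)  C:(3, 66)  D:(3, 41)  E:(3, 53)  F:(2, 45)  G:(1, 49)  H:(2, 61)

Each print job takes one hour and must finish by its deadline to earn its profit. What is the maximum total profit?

Sort by profit descending; place each in the latest free slot ≤ its deadline.
Profit order: C=66 H=61 E=53 G=49 F=45 D=41 A=34 B=27
Assign: C→slot 3, H→slot 2, E→slot 1, G skipped, F skipped, D skipped, A skipped, B→slot 4.
Slots: [1:E] [2:H] [3:C] [4:B]
Profit = 53 + 61 + 66 + 27 = 207

207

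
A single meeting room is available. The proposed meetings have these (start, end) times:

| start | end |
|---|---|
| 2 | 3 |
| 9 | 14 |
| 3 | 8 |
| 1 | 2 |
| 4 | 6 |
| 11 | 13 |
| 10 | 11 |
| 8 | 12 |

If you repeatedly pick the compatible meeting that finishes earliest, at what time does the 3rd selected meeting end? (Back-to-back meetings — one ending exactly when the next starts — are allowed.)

6

Order by finish time; keep every interval that doesn't clash with the previous kept one.
Sorted by end: (1,2)  (2,3)  (4,6)  (3,8)  (10,11)  (8,12)  (11,13)  (9,14)
take (1,2); take (2,3); take (4,6); take (10,11); take (11,13); skip (9,14).
Selected: (1,2) (2,3) (4,6) (10,11) (11,13)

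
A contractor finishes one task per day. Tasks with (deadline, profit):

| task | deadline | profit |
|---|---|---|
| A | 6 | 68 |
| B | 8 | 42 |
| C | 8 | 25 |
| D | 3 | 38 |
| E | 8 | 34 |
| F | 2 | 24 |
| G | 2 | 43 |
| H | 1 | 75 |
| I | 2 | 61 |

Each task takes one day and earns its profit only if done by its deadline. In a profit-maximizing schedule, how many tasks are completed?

Sort by profit descending; place each in the latest free slot ≤ its deadline.
Profit order: H=75 A=68 I=61 G=43 B=42 D=38 E=34 C=25 F=24
Assign: H→slot 1, A→slot 6, I→slot 2, G skipped, B→slot 8, D→slot 3, E→slot 7, C→slot 5, F skipped.
Slots: [1:H] [2:I] [3:D] [5:C] [6:A] [7:E] [8:B]
7 of 9 scheduled.

7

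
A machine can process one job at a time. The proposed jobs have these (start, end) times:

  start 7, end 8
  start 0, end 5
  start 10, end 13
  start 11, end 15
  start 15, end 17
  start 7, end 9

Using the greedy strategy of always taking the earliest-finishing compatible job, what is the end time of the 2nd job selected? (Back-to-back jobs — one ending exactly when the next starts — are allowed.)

Sorted by end: (0,5)  (7,8)  (7,9)  (10,13)  (11,15)  (15,17)
take (0,5); take (7,8); skip (7,9); take (10,13); take (15,17).
Selected: (0,5) (7,8) (10,13) (15,17)

8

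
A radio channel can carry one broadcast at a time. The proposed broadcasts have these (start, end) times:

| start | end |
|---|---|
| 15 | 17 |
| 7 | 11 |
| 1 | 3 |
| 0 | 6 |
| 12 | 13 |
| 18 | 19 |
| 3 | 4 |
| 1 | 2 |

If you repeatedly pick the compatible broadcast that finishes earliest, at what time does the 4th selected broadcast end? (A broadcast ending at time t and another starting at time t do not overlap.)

13

Order by finish time; keep every interval that doesn't clash with the previous kept one.
Sorted by end: (1,2)  (1,3)  (3,4)  (0,6)  (7,11)  (12,13)  (15,17)  (18,19)
take (1,2); take (3,4); skip (0,6); take (7,11); take (12,13); take (15,17); take (18,19).
Selected: (1,2) (3,4) (7,11) (12,13) (15,17) (18,19)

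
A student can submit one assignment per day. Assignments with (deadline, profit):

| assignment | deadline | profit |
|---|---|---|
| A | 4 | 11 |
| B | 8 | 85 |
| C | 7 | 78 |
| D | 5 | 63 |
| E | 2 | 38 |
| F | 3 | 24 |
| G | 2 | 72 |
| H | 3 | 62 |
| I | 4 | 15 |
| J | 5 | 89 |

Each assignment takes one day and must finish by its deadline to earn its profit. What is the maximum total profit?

Sort by profit descending; place each in the latest free slot ≤ its deadline.
Profit order: J=89 B=85 C=78 G=72 D=63 H=62 E=38 F=24 I=15 A=11
Assign: J→slot 5, B→slot 8, C→slot 7, G→slot 2, D→slot 4, H→slot 3, E→slot 1, F skipped, I skipped, A skipped.
Slots: [1:E] [2:G] [3:H] [4:D] [5:J] [7:C] [8:B]
Profit = 38 + 72 + 62 + 63 + 89 + 78 + 85 = 487

487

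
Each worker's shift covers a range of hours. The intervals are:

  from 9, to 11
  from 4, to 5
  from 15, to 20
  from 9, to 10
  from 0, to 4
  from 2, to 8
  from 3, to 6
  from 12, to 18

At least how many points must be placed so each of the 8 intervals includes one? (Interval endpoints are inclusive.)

3

Process intervals by earliest right end; each time one isn't hit yet, stab at its right endpoint.
By right end: [0,4]  [4,5]  [3,6]  [2,8]  [9,10]  [9,11]  [12,18]  [15,20]
[0,4] uncovered → point at 4; [9,10] uncovered → point at 10; [12,18] uncovered → point at 18.
Points: 4, 10, 18 (3 total).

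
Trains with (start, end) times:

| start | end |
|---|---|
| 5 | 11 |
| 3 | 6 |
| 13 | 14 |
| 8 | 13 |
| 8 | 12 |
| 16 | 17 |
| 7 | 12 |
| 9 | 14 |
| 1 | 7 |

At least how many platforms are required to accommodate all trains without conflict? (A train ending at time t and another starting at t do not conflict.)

5

starts: [1, 3, 5, 7, 8, 8, 9, 13, 16]
ends:   [6, 7, 11, 12, 12, 13, 14, 14, 17]
s1→1 s3→2 s5→3 e6→2 e7→1 s7→2 s8→3 s8→4 s9→5  — peak 5.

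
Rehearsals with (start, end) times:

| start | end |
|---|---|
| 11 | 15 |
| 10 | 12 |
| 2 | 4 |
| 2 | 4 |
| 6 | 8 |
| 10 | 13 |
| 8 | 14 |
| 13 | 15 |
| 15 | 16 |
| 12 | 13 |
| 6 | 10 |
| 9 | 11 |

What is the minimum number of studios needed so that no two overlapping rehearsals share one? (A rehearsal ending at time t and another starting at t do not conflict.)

4

Events (time:±→running): 2:+→1 2:+→2 4:-→1 4:-→0 6:+→1 6:+→2 8:-→1 8:+→2 9:+→3 10:-→2 10:+→3 10:+→4 … peak 4.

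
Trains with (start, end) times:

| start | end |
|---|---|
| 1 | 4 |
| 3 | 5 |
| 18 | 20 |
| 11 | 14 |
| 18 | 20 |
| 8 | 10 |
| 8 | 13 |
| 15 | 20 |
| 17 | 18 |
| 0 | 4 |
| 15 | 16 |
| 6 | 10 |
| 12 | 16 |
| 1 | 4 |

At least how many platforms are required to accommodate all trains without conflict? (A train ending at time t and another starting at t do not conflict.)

4

Count concurrent intervals with a sweep; the peak is the room count.
Events (time:±→running): 0:+→1 1:+→2 1:+→3 3:+→4 … peak 4.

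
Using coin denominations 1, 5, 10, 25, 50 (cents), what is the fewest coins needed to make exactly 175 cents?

Greedy: take as many of the largest coin as possible, then repeat with the remainder.
175 = 3×50 + 1×25
Total coins = 3 + 1 = 4

4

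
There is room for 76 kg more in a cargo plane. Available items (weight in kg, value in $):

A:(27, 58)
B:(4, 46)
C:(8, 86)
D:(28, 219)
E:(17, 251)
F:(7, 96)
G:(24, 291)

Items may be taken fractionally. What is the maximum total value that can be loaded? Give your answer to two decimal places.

Greedy by value/weight ratio, highest first.
Order: E (251/17=14.76) > F (96/7=13.71) > G (291/24=12.12) > B (46/4=11.50) > C (86/8=10.75) > D (219/28=7.82) > A (58/27=2.15)
Fill: take E (17 @ 251) → take F (7 @ 96) → take G (24 @ 291) → take B (4 @ 46) → take C (8 @ 86) → take 16/28 of D → 125.14; 76/76 used.
Total value = 895.14

895.14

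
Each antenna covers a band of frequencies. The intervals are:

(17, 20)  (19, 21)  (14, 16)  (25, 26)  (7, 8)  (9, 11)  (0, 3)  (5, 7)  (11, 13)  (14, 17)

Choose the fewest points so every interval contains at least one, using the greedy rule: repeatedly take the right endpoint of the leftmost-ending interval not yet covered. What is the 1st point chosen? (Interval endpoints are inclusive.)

Process intervals by earliest right end; each time one isn't hit yet, stab at its right endpoint.
By right end: [0,3]  [5,7]  [7,8]  [9,11]  [11,13]  [14,16]  [14,17]  [17,20]  [19,21]  [25,26]
[0,3] uncovered → point at 3; [5,7] uncovered → point at 7; [9,11] uncovered → point at 11; [14,16] uncovered → point at 16; [17,20] uncovered → point at 20; [25,26] uncovered → point at 26.
Points: 3, 7, 11, 16, 20, 26 (6 total).

3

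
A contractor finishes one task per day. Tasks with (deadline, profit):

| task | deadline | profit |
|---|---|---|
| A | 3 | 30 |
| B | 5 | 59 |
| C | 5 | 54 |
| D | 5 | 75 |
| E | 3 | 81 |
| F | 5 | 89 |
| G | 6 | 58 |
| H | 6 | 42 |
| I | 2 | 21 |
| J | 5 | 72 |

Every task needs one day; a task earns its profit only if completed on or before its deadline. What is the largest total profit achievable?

Profit order: F=89 E=81 D=75 J=72 B=59 G=58 C=54 H=42 A=30 I=21
Assign: F→slot 5, E→slot 3, D→slot 4, J→slot 2, B→slot 1, G→slot 6, C skipped, H skipped, A skipped, I skipped.
Slots: [1:B] [2:J] [3:E] [4:D] [5:F] [6:G]
Profit = 59 + 72 + 81 + 75 + 89 + 58 = 434

434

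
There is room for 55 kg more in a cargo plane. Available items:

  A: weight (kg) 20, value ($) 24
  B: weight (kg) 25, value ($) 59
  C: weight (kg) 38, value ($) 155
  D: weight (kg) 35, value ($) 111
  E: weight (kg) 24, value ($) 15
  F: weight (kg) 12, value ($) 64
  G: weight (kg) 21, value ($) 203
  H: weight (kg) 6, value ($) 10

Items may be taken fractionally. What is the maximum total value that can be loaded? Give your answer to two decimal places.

356.74

Ratios (sorted): G 9.67, F 5.33, C 4.08, D 3.17, B 2.36, H 1.67, A 1.20, E 0.62
take G (21 @ 203); take F (12 @ 64); take 22/38 of C → 89.74. Capacity used 55/55.
Total value = 356.74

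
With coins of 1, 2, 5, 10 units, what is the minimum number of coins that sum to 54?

7

Use the largest denomination that fits, subtract, and repeat.
54 − 5×10→4 − 2×2→0
Total coins = 5 + 2 = 7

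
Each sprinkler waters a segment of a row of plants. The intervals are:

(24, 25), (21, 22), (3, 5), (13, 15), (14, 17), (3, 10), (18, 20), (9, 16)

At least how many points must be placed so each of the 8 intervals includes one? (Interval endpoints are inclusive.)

Sorted: [3,5] [3,10] [13,15] [9,16] [14,17] [18,20] [21,22] [24,25]
{[3,5],[3,10]} hit by 5; {[13,15],[9,16],[14,17]} hit by 15; {[18,20]} hit by 20; {[21,22]} hit by 22; {[24,25]} hit by 25.
Points: 5, 15, 20, 22, 25 (5 total).

5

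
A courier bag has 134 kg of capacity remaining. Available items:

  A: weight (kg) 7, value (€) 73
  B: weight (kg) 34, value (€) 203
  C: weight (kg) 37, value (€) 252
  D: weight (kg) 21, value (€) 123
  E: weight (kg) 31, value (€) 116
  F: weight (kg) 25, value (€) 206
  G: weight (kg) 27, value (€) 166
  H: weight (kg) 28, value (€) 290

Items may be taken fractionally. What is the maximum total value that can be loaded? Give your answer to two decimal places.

1046.71

Sort by value per unit weight and fill in that order.
Ratios (sorted): A 10.43, H 10.36, F 8.24, C 6.81, G 6.15, B 5.97, D 5.86, E 3.74
take A (7 @ 73); take H (28 @ 290); take F (25 @ 206); take C (37 @ 252); take G (27 @ 166); take 10/34 of B → 59.71. Capacity used 134/134.
Total value = 1046.71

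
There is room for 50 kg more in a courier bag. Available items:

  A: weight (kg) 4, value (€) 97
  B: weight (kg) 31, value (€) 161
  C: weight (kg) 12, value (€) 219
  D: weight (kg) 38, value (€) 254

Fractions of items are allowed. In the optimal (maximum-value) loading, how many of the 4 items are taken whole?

2

Order: A (97/4=24.25) > C (219/12=18.25) > D (254/38=6.68) > B (161/31=5.19)
Fill: take A (4 @ 97) → take C (12 @ 219) → take 34/38 of D → 227.26; 50/50 used.
2 item(s) taken whole; one partial (take 34/38 of D).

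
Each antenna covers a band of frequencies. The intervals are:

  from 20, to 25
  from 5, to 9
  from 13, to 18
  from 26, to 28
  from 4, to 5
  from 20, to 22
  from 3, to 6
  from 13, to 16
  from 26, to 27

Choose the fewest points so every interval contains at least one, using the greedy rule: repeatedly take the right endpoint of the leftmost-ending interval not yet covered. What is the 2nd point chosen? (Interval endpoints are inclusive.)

By right end: [4,5]  [3,6]  [5,9]  [13,16]  [13,18]  [20,22]  [20,25]  [26,27]  [26,28]
[4,5] uncovered → point at 5; [13,16] uncovered → point at 16; [20,22] uncovered → point at 22; [26,27] uncovered → point at 27.
Points: 5, 16, 22, 27 (4 total).

16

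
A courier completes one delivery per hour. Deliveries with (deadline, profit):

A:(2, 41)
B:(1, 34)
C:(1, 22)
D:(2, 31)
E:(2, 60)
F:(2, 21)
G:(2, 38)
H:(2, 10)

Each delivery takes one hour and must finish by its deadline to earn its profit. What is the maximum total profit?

Take jobs in profit order; each goes to the latest open slot no later than its deadline.
By profit: E(d2,60), A(d2,41), G(d2,38), B(d1,34), D(d2,31), C(d1,22), F(d2,21), H(d2,10)
E→slot 2; A→slot 1; G skipped; B skipped; D skipped; C skipped; F skipped; H skipped.
Profit = 41 + 60 = 101

101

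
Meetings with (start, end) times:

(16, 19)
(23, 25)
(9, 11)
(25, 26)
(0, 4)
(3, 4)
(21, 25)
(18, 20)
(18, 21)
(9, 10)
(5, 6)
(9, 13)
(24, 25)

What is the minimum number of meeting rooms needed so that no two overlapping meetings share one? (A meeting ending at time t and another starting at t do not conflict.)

Count concurrent intervals with a sweep; the peak is the room count.
starts: [0, 3, 5, 9, 9, 9, 16, 18, 18, 21, 23, 24, 25]
ends:   [4, 4, 6, 10, 11, 13, 19, 20, 21, 25, 25, 25, 26]
s0→1 s3→2 e4→1 e4→0 s5→1 e6→0 s9→1 s9→2 s9→3  — peak 3.

3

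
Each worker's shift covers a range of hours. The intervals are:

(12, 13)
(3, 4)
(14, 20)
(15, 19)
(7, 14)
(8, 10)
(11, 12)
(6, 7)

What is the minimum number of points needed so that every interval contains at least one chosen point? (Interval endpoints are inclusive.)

By right end: [3,4]  [6,7]  [8,10]  [11,12]  [12,13]  [7,14]  [15,19]  [14,20]
[3,4] uncovered → point at 4; [6,7] uncovered → point at 7; [8,10] uncovered → point at 10; [11,12] uncovered → point at 12; [15,19] uncovered → point at 19.
Points: 4, 7, 10, 12, 19 (5 total).

5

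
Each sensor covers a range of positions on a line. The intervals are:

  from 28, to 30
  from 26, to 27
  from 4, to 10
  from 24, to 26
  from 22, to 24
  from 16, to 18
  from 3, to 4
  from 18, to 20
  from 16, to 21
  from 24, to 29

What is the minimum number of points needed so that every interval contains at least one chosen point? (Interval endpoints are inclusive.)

Sort by right endpoint; whenever an interval is uncovered, place a point at its right end.
By right end: [3,4]  [4,10]  [16,18]  [18,20]  [16,21]  [22,24]  [24,26]  [26,27]  [24,29]  [28,30]
[3,4] uncovered → point at 4; [16,18] uncovered → point at 18; [22,24] uncovered → point at 24; [26,27] uncovered → point at 27; [28,30] uncovered → point at 30.
Points: 4, 18, 24, 27, 30 (5 total).

5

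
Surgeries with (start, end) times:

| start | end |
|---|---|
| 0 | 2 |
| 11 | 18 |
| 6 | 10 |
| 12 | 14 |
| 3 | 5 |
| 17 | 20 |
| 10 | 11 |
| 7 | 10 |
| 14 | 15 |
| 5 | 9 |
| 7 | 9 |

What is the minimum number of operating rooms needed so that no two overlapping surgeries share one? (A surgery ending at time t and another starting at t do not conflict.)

4

starts: [0, 3, 5, 6, 7, 7, 10, 11, 12, 14, 17]
ends:   [2, 5, 9, 9, 10, 10, 11, 14, 15, 18, 20]
s0→1 e2→0 s3→1 e5→0 s5→1 s6→2 s7→3 s7→4  — peak 4.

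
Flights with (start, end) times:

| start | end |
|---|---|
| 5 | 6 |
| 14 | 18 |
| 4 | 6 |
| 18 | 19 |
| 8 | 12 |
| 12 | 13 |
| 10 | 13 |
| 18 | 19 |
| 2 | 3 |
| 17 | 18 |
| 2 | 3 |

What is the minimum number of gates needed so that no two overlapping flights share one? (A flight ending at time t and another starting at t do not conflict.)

Count concurrent intervals with a sweep; the peak is the room count.
starts: [2, 2, 4, 5, 8, 10, 12, 14, 17, 18, 18]
ends:   [3, 3, 6, 6, 12, 13, 13, 18, 18, 19, 19]
s2→1 s2→2  — peak 2.

2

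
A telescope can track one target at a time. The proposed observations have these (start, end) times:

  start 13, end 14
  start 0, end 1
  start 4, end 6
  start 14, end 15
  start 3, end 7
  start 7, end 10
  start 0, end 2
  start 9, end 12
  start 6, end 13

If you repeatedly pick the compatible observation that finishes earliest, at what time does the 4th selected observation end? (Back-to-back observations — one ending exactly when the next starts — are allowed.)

By end time: (0,1), (0,2), (4,6), (3,7), (7,10), (9,12), (6,13), (13,14), (14,15).
Pick (0,1); next start ≥ 1 → (4,6); next start ≥ 6 → (7,10); next start ≥ 10 → (13,14); next start ≥ 14 → (14,15).
Selected: (0,1) (4,6) (7,10) (13,14) (14,15)

14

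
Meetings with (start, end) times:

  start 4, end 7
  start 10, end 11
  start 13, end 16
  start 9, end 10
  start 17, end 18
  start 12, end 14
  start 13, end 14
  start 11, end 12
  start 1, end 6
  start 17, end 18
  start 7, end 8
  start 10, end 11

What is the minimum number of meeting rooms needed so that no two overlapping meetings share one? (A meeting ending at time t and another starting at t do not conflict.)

The answer is the maximum number of intervals overlapping at any instant.
starts: [1, 4, 7, 9, 10, 10, 11, 12, 13, 13, 17, 17]
ends:   [6, 7, 8, 10, 11, 11, 12, 14, 14, 16, 18, 18]
s1→1 s4→2 e6→1 e7→0 s7→1 e8→0 s9→1 e10→0 s10→1 s10→2 e11→1 e11→0 s11→1 e12→0 s12→1 s13→2 s13→3  — peak 3.

3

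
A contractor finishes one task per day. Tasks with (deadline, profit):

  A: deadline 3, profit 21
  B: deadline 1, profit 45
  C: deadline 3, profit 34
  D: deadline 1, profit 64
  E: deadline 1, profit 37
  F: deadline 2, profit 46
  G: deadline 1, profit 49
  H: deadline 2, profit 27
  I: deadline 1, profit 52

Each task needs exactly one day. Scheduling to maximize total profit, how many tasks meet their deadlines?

3

Sort by profit descending; place each in the latest free slot ≤ its deadline.
By profit: D(d1,64), I(d1,52), G(d1,49), F(d2,46), B(d1,45), E(d1,37), C(d3,34), H(d2,27), A(d3,21)
D→slot 1; I skipped; G skipped; F→slot 2; B skipped; E skipped; C→slot 3; H skipped; A skipped.
3 of 9 scheduled.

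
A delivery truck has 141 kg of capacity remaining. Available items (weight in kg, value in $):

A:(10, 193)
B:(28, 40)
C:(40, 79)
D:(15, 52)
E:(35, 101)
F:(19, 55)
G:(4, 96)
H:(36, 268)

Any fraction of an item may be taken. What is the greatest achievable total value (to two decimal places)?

808.45

Greedy by value/weight ratio, highest first.
Order: G (96/4=24.00) > A (193/10=19.30) > H (268/36=7.44) > D (52/15=3.47) > F (55/19=2.89) > E (101/35=2.89) > C (79/40=1.98) > B (40/28=1.43)
Fill: take G (4 @ 96) → take A (10 @ 193) → take H (36 @ 268) → take D (15 @ 52) → take F (19 @ 55) → take E (35 @ 101) → take 22/40 of C → 43.45; 141/141 used.
Total value = 808.45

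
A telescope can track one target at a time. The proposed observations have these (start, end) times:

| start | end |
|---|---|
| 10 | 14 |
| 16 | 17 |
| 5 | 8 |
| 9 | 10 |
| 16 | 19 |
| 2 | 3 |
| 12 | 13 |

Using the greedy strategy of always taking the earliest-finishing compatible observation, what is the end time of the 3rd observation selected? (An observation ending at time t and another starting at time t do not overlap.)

Greedy by earliest finish: after sorting by end time, pick each interval compatible with the last pick.
Sorted by end: (2,3)  (5,8)  (9,10)  (12,13)  (10,14)  (16,17)  (16,19)
take (2,3); take (5,8); take (9,10); take (12,13); take (16,17); skip (16,19).
Selected: (2,3) (5,8) (9,10) (12,13) (16,17)

10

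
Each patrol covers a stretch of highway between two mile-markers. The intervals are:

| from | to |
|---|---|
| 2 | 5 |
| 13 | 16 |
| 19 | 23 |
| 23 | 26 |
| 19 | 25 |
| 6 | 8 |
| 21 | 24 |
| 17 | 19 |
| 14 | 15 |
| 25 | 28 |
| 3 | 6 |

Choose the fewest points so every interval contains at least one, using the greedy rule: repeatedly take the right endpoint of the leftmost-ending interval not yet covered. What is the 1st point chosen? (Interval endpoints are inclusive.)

5

By right end: [2,5]  [3,6]  [6,8]  [14,15]  [13,16]  [17,19]  [19,23]  [21,24]  [19,25]  [23,26]  [25,28]
[2,5] uncovered → point at 5; [6,8] uncovered → point at 8; [14,15] uncovered → point at 15; [17,19] uncovered → point at 19; [21,24] uncovered → point at 24; [25,28] uncovered → point at 28.
Points: 5, 8, 15, 19, 24, 28 (6 total).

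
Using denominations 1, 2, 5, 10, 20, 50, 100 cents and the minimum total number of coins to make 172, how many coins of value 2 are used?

1

Use the largest denomination that fits, subtract, and repeat.
172 = 1×100 + 1×50 + 1×20 + 1×2
Count of 2: 1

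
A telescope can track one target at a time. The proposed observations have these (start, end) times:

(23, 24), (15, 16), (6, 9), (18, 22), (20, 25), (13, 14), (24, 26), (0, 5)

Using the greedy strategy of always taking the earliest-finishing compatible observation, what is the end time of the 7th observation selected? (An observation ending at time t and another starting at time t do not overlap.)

Greedy by earliest finish: after sorting by end time, pick each interval compatible with the last pick.
By end time: (0,5), (6,9), (13,14), (15,16), (18,22), (23,24), (20,25), (24,26).
Pick (0,5); next start ≥ 5 → (6,9); next start ≥ 9 → (13,14); next start ≥ 14 → (15,16); next start ≥ 16 → (18,22); next start ≥ 22 → (23,24); next start ≥ 24 → (24,26).
Selected: (0,5) (6,9) (13,14) (15,16) (18,22) (23,24) (24,26)

26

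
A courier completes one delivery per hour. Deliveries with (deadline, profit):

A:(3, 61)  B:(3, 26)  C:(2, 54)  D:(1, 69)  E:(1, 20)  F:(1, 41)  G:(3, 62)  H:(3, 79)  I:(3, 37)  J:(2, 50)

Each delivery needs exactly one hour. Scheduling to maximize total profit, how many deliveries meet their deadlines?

3

By profit: H(d3,79), D(d1,69), G(d3,62), A(d3,61), C(d2,54), J(d2,50), F(d1,41), I(d3,37), B(d3,26), E(d1,20)
H→slot 3; D→slot 1; G→slot 2; A skipped; C skipped; J skipped; F skipped; I skipped; B skipped; E skipped.
3 of 10 scheduled.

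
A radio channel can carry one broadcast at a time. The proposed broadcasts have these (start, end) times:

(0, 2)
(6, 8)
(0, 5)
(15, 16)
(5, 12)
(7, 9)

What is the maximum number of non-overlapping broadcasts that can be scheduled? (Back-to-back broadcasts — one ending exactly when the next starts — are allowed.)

3

Greedy by earliest finish: after sorting by end time, pick each interval compatible with the last pick.
Sorted by end: (0,2)  (0,5)  (6,8)  (7,9)  (5,12)  (15,16)
take (0,2); take (6,8); skip (7,9); skip (5,12); take (15,16).
Selected 3 broadcasts.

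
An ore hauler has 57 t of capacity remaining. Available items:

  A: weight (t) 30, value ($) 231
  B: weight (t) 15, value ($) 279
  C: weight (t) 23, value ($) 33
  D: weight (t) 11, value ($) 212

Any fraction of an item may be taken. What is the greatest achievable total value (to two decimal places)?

723.43

Order: D (212/11=19.27) > B (279/15=18.60) > A (231/30=7.70) > C (33/23=1.43)
Fill: take D (11 @ 212) → take B (15 @ 279) → take A (30 @ 231) → take 1/23 of C → 1.43; 57/57 used.
Total value = 723.43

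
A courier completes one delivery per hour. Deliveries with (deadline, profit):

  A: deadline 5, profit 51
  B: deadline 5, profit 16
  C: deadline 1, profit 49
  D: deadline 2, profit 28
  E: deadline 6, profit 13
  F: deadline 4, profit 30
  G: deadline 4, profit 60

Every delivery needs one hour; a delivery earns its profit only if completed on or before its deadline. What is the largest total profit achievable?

231

Take jobs in profit order; each goes to the latest open slot no later than its deadline.
By profit: G(d4,60), A(d5,51), C(d1,49), F(d4,30), D(d2,28), B(d5,16), E(d6,13)
G→slot 4; A→slot 5; C→slot 1; F→slot 3; D→slot 2; B skipped; E→slot 6.
Profit = 49 + 28 + 30 + 60 + 51 + 13 = 231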